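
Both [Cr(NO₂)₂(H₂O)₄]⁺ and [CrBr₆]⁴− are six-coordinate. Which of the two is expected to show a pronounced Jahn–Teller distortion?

[Cr(NO₂)₂(H₂O)₄]⁺: Each nitro (N-bound nitrite) is −1; water is neutral; balancing the +1 overall charge requires Cr(III). Group 6 minus oxidation state 3 gives a d³ configuration. The d³ configuration leaves the e_g set evenly filled (or empty) — no strong Jahn–Teller driving force.
[CrBr₆]⁴−: Each bromide is −1; balancing the −4 overall charge requires Cr(II). Chromium is a group-6 element; Cr(II) is therefore d⁴. Bromide is a weak-field ligand for a first-row metal, so the complex is high-spin. The t₂g³e_g¹ (high-spin) configuration has an unevenly filled e_g set; the Jahn–Teller theorem predicts a tetragonal distortion (typically axial elongation) to lift the degeneracy.

[CrBr₆]⁴−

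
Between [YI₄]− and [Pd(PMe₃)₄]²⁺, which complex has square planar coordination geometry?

For [YI₄]−: Each iodide is −1; balancing the −1 overall charge requires Y(III). Group 3 minus oxidation state 3 gives a d⁰ configuration. A d⁰ ion has no crystal-field stabilisation preference between square planar and tetrahedral, so four ligands adopt the sterically favoured tetrahedral geometry. → tetrahedral.
For [Pd(PMe₃)₄]²⁺: Summing ligand charges against the +2 overall charge gives an oxidation state of +2 for palladium. Pd sits in group 10, so the d-electron count is 10 − 2 = 8. A 4d d⁸ ion has a large crystal-field splitting; square planar leaves the high-energy d_{x²−y²} orbital empty and maximises CFSE. → square planar.

[Pd(PMe₃)₄]²⁺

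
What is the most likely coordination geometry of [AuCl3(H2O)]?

Each chloride is −1; water is neutral; balancing the 0 overall charge requires Au(III).
Au sits in group 11, so the d-electron count is 11 − 3 = 8.
Coordination number: 4.
A 5d d⁸ ion has a large crystal-field splitting; square planar leaves the high-energy d_{x²−y²} orbital empty and maximises CFSE.

square planar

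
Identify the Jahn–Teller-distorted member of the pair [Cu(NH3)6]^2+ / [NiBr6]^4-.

[Cu(NH3)6]^2+: Summing ligand charges against the +2 overall charge gives an oxidation state of +2 for copper. Group 11 minus oxidation state 2 gives a d⁹ configuration. The t₂g⁶e_g³ configuration has an unevenly filled e_g set; the Jahn–Teller theorem predicts a tetragonal distortion (typically axial elongation) to lift the degeneracy.
[NiBr6]^4-: Summing ligand charges against the −4 overall charge gives an oxidation state of +2 for nickel. Ni sits in group 10, so the d-electron count is 10 − 2 = 8. The d⁸ configuration leaves the e_g set evenly filled (or empty) — no strong Jahn–Teller driving force.

[Cu(NH3)6]^2+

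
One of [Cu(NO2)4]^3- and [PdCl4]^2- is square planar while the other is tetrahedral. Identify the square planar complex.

[PdCl4]^2-

For [Cu(NO2)4]^3-: Ligand charges: each nitro (N-bound nitrite) is −1. With an overall charge of −3 the copper centre must be in the +1 oxidation state. Cu sits in group 11, so the d-electron count is 11 − 1 = 10. A d¹⁰ ion has no crystal-field stabilisation preference between square planar and tetrahedral, so four ligands adopt the sterically favoured tetrahedral geometry. → tetrahedral.
For [PdCl4]^2-: Summing ligand charges against the −2 overall charge gives an oxidation state of +2 for palladium. Pd sits in group 10, so the d-electron count is 10 − 2 = 8. A 4d d⁸ ion has a large crystal-field splitting; square planar leaves the high-energy d_{x²−y²} orbital empty and maximises CFSE. → square planar.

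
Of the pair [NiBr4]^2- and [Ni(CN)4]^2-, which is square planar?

For [NiBr4]^2-: Each bromide is −1; balancing the −2 overall charge requires Ni(II). Group 10 minus oxidation state 2 gives a d⁸ configuration. Bromide is a weak-field ligand. With weak-field ligands the CFSE gain from square planar is small, so a 3d d⁸ ion takes the sterically preferred tetrahedral geometry. → tetrahedral.
For [Ni(CN)4]^2-: Each cyanide is −1; balancing the −2 overall charge requires Ni(II). Ni sits in group 10, so the d-electron count is 10 − 2 = 8. Cyanide is a strong-field ligand (high in the spectrochemical series). A 3d d⁸ ion with strong-field ligands gains enough CFSE to favour square planar over tetrahedral. → square planar.

[Ni(CN)4]^2-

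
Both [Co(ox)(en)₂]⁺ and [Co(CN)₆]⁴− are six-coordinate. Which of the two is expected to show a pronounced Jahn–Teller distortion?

[Co(ox)(en)₂]⁺: Each oxalate is −2; ethylenediamine is neutral; balancing the +1 overall charge requires Co(III). Co sits in group 9, so the d-electron count is 9 − 3 = 6. Co(III) has an exceptionally large octahedral splitting and is low-spin with essentially every ligand except fluoride. The d⁶ configuration leaves the e_g set evenly filled (or empty) — no strong Jahn–Teller driving force.
[Co(CN)₆]⁴−: Each cyanide is −1; balancing the −4 overall charge requires Co(II). Cobalt is a group-9 element; Co(II) is therefore d⁷. Cyanide is a strong-field ligand (high in the spectrochemical series) for a first-row metal, so the complex is low-spin. The t₂g⁶e_g¹ (low-spin) configuration has an unevenly filled e_g set; the Jahn–Teller theorem predicts a tetragonal distortion (typically axial elongation) to lift the degeneracy.

[Co(CN)₆]⁴−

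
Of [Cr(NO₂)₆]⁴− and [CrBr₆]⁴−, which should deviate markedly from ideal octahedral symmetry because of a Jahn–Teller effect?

[CrBr₆]⁴−

[Cr(NO₂)₆]⁴−: Each nitro (N-bound nitrite) is −1; balancing the −4 overall charge requires Cr(II). Cr sits in group 6, so the d-electron count is 6 − 2 = 4. Nitro (N-bound nitrite) is a strong-field ligand (high in the spectrochemical series) for a first-row metal, so the complex is low-spin. The d⁴ configuration leaves the e_g set evenly filled (or empty) — no strong Jahn–Teller driving force.
[CrBr₆]⁴−: Summing ligand charges against the −4 overall charge gives an oxidation state of +2 for chromium. Chromium is a group-6 element; Cr(II) is therefore d⁴. Bromide is a weak-field ligand for a first-row metal, so the complex is high-spin. The t₂g³e_g¹ (high-spin) configuration has an unevenly filled e_g set; the Jahn–Teller theorem predicts a tetragonal distortion (typically axial elongation) to lift the degeneracy.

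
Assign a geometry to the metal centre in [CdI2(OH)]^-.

Ligand charges: each iodide is −1; each hydroxide is −1. With an overall charge of −1 the cadmium centre must be in the +2 oxidation state.
Group 12 minus oxidation state 2 gives a d¹⁰ configuration.
With 3 monodentate ligands the coordination number is 3.
Three ligands around a d¹⁰ centre minimise repulsion in a trigonal-planar arrangement.

trigonal planar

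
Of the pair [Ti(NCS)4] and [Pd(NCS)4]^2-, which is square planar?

For [Ti(NCS)4]: Summing ligand charges against the 0 overall charge gives an oxidation state of +4 for titanium. Group 4 minus oxidation state 4 gives a d⁰ configuration. A d⁰ ion has no crystal-field stabilisation preference between square planar and tetrahedral, so four ligands adopt the sterically favoured tetrahedral geometry. → tetrahedral.
For [Pd(NCS)4]^2-: Each isothiocyanate is −1; balancing the −2 overall charge requires Pd(II). Group 10 minus oxidation state 2 gives a d⁸ configuration. A 4d d⁸ ion has a large crystal-field splitting; square planar leaves the high-energy d_{x²−y²} orbital empty and maximises CFSE. → square planar.

[Pd(NCS)4]^2-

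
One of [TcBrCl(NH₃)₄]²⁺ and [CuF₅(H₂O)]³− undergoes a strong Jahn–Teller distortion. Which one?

[CuF₅(H₂O)]³−

[TcBrCl(NH₃)₄]²⁺: Each bromide is −1; each chloride is −1; ammonia is neutral; balancing the +2 overall charge requires Tc(IV). Tc sits in group 7, so the d-electron count is 7 − 4 = 3. The d³ configuration leaves the e_g set evenly filled (or empty) — no strong Jahn–Teller driving force.
[CuF₅(H₂O)]³−: Summing ligand charges against the −3 overall charge gives an oxidation state of +2 for copper. Cu sits in group 11, so the d-electron count is 11 − 2 = 9. The t₂g⁶e_g³ configuration has an unevenly filled e_g set; the Jahn–Teller theorem predicts a tetragonal distortion (typically axial elongation) to lift the degeneracy.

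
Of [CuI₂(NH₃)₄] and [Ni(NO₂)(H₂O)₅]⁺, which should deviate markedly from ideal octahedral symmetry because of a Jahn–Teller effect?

[CuI₂(NH₃)₄]

[CuI₂(NH₃)₄]: Summing ligand charges against the 0 overall charge gives an oxidation state of +2 for copper. Cu sits in group 11, so the d-electron count is 11 − 2 = 9. The t₂g⁶e_g³ configuration has an unevenly filled e_g set; the Jahn–Teller theorem predicts a tetragonal distortion (typically axial elongation) to lift the degeneracy.
[Ni(NO₂)(H₂O)₅]⁺: Each nitro (N-bound nitrite) is −1; water is neutral; balancing the +1 overall charge requires Ni(II). Group 10 minus oxidation state 2 gives a d⁸ configuration. The d⁸ configuration leaves the e_g set evenly filled (or empty) — no strong Jahn–Teller driving force.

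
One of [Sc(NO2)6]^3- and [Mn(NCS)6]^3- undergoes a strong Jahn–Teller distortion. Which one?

[Mn(NCS)6]^3-

[Sc(NO2)6]^3-: Summing ligand charges against the −3 overall charge gives an oxidation state of +3 for scandium. Scandium is a group-3 element; Sc(III) is therefore d⁰. The d⁰ configuration leaves the e_g set evenly filled (or empty) — no strong Jahn–Teller driving force.
[Mn(NCS)6]^3-: Summing ligand charges against the −3 overall charge gives an oxidation state of +3 for manganese. Manganese is a group-7 element; Mn(III) is therefore d⁴. Isothiocyanate is a weak-field ligand for a first-row metal, so the complex is high-spin. The t₂g³e_g¹ (high-spin) configuration has an unevenly filled e_g set; the Jahn–Teller theorem predicts a tetragonal distortion (typically axial elongation) to lift the degeneracy.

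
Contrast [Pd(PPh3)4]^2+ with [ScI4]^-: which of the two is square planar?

For [Pd(PPh3)4]^2+: Ligand charges: triphenylphosphine is neutral. With an overall charge of +2 the palladium centre must be in the +2 oxidation state. Palladium is a group-10 element; Pd(II) is therefore d⁸. A 4d d⁸ ion has a large crystal-field splitting; square planar leaves the high-energy d_{x²−y²} orbital empty and maximises CFSE. → square planar.
For [ScI4]^-: Each iodide is −1; balancing the −1 overall charge requires Sc(III). Sc sits in group 3, so the d-electron count is 3 − 3 = 0. A d⁰ ion has no crystal-field stabilisation preference between square planar and tetrahedral, so four ligands adopt the sterically favoured tetrahedral geometry. → tetrahedral.

[Pd(PPh3)4]^2+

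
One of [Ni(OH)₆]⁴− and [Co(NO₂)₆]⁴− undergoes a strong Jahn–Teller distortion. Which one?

[Co(NO₂)₆]⁴−

[Ni(OH)₆]⁴−: Summing ligand charges against the −4 overall charge gives an oxidation state of +2 for nickel. Group 10 minus oxidation state 2 gives a d⁸ configuration. The d⁸ configuration leaves the e_g set evenly filled (or empty) — no strong Jahn–Teller driving force.
[Co(NO₂)₆]⁴−: Each nitro (N-bound nitrite) is −1; balancing the −4 overall charge requires Co(II). Co sits in group 9, so the d-electron count is 9 − 2 = 7. Nitro (N-bound nitrite) is a strong-field ligand (high in the spectrochemical series) for a first-row metal, so the complex is low-spin. The t₂g⁶e_g¹ (low-spin) configuration has an unevenly filled e_g set; the Jahn–Teller theorem predicts a tetragonal distortion (typically axial elongation) to lift the degeneracy.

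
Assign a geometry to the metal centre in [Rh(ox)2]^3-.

square planar

Each oxalate is −2; balancing the −3 overall charge requires Rh(I).
Rh sits in group 9, so the d-electron count is 9 − 1 = 8.
Counting donor atoms: 2×oxalate (bidentate) → 4 donors. Coordination number = 4.
A 4d d⁸ ion has a large crystal-field splitting; square planar leaves the high-energy d_{x²−y²} orbital empty and maximises CFSE.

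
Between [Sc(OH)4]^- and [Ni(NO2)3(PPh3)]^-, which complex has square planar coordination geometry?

[Ni(NO2)3(PPh3)]^-

For [Sc(OH)4]^-: Each hydroxide is −1; balancing the −1 overall charge requires Sc(III). Sc sits in group 3, so the d-electron count is 3 − 3 = 0. A d⁰ ion has no crystal-field stabilisation preference between square planar and tetrahedral, so four ligands adopt the sterically favoured tetrahedral geometry. → tetrahedral.
For [Ni(NO2)3(PPh3)]^-: Summing ligand charges against the −1 overall charge gives an oxidation state of +2 for nickel. Ni sits in group 10, so the d-electron count is 10 − 2 = 8. Nitro (N-bound nitrite) and triphenylphosphine are strong-field ligands (high in the spectrochemical series). A 3d d⁸ ion with strong-field ligands gains enough CFSE to favour square planar over tetrahedral. → square planar.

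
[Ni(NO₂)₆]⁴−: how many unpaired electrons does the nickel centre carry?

Ligand charges: each nitro (N-bound nitrite) is −1. With an overall charge of −4 the nickel centre must be in the +2 oxidation state.
Ni sits in group 10, so the d-electron count is 10 − 2 = 8.
In an octahedral field the d⁸ configuration is t₂g⁶e_g² (only one arrangement possible), giving 2 unpaired electrons.

2 unpaired electrons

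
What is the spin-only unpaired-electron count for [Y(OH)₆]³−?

Summing ligand charges against the −3 overall charge gives an oxidation state of +3 for yttrium.
Y sits in group 3, so the d-electron count is 3 − 3 = 0.
In an octahedral field the d⁰ configuration is t₂g⁰e_g⁰, giving 0 unpaired electrons.

0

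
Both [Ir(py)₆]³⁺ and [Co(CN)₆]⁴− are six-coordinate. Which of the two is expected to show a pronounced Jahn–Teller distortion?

[Ir(py)₆]³⁺: Summing ligand charges against the +3 overall charge gives an oxidation state of +3 for iridium. Iridium is a group-9 element; Ir(III) is therefore d⁶. A 5d ion has a large Δₒ and is invariably low-spin. The d⁶ configuration leaves the e_g set evenly filled (or empty) — no strong Jahn–Teller driving force.
[Co(CN)₆]⁴−: Summing ligand charges against the −4 overall charge gives an oxidation state of +2 for cobalt. Group 9 minus oxidation state 2 gives a d⁷ configuration. Cyanide is a strong-field ligand (high in the spectrochemical series) for a first-row metal, so the complex is low-spin. The t₂g⁶e_g¹ (low-spin) configuration has an unevenly filled e_g set; the Jahn–Teller theorem predicts a tetragonal distortion (typically axial elongation) to lift the degeneracy.

[Co(CN)₆]⁴−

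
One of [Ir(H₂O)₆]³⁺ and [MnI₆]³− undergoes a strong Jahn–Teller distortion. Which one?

[MnI₆]³−

[Ir(H₂O)₆]³⁺: Water is neutral; balancing the +3 overall charge requires Ir(III). Group 9 minus oxidation state 3 gives a d⁶ configuration. A 5d ion has a large Δₒ and is invariably low-spin. The d⁶ configuration leaves the e_g set evenly filled (or empty) — no strong Jahn–Teller driving force.
[MnI₆]³−: Ligand charges: each iodide is −1. With an overall charge of −3 the manganese centre must be in the +3 oxidation state. Manganese is a group-7 element; Mn(III) is therefore d⁴. Iodide is a weak-field ligand for a first-row metal, so the complex is high-spin. The t₂g³e_g¹ (high-spin) configuration has an unevenly filled e_g set; the Jahn–Teller theorem predicts a tetragonal distortion (typically axial elongation) to lift the degeneracy.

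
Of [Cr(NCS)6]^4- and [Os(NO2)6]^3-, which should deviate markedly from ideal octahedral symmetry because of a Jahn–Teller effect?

[Cr(NCS)6]^4-: Each isothiocyanate is −1; balancing the −4 overall charge requires Cr(II). Chromium is a group-6 element; Cr(II) is therefore d⁴. Isothiocyanate is a weak-field ligand for a first-row metal, so the complex is high-spin. The t₂g³e_g¹ (high-spin) configuration has an unevenly filled e_g set; the Jahn–Teller theorem predicts a tetragonal distortion (typically axial elongation) to lift the degeneracy.
[Os(NO2)6]^3-: Ligand charges: each nitro (N-bound nitrite) is −1. With an overall charge of −3 the osmium centre must be in the +3 oxidation state. Os sits in group 8, so the d-electron count is 8 − 3 = 5. A 5d ion has a large Δₒ and is invariably low-spin. The d⁵ configuration leaves the e_g set evenly filled (or empty) — no strong Jahn–Teller driving force.

[Cr(NCS)6]^4-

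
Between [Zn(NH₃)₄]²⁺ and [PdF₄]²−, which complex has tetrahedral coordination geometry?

For [Zn(NH₃)₄]²⁺: Ammonia is neutral; balancing the +2 overall charge requires Zn(II). Zn sits in group 12, so the d-electron count is 12 − 2 = 10. A d¹⁰ ion has no crystal-field stabilisation preference between square planar and tetrahedral, so four ligands adopt the sterically favoured tetrahedral geometry. → tetrahedral.
For [PdF₄]²−: Summing ligand charges against the −2 overall charge gives an oxidation state of +2 for palladium. Palladium is a group-10 element; Pd(II) is therefore d⁸. A 4d d⁸ ion has a large crystal-field splitting; square planar leaves the high-energy d_{x²−y²} orbital empty and maximises CFSE. → square planar.

[Zn(NH₃)₄]²⁺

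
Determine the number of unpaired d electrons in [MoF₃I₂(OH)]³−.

Summing ligand charges against the −3 overall charge gives an oxidation state of +3 for molybdenum.
Molybdenum is a group-6 element; Mo(III) is therefore d³.
In an octahedral field the d³ configuration is t₂g³e_g⁰ (only one arrangement possible), giving 3 unpaired electrons.

3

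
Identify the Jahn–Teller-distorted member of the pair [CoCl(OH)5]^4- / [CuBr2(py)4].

[CuBr2(py)4]

[CoCl(OH)5]^4-: Summing ligand charges against the −4 overall charge gives an oxidation state of +2 for cobalt. Cobalt is a group-9 element; Co(II) is therefore d⁷. Chloride and hydroxide are weak-field ligands for a first-row metal, so the complex is high-spin. The d⁷ configuration leaves the e_g set evenly filled (or empty) — no strong Jahn–Teller driving force.
[CuBr2(py)4]: Ligand charges: each bromide is −1; pyridine is neutral. With an overall charge of 0 the copper centre must be in the +2 oxidation state. Copper is a group-11 element; Cu(II) is therefore d⁹. The t₂g⁶e_g³ configuration has an unevenly filled e_g set; the Jahn–Teller theorem predicts a tetragonal distortion (typically axial elongation) to lift the degeneracy.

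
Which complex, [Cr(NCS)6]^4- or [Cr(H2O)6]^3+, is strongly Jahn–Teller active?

[Cr(NCS)6]^4-

[Cr(NCS)6]^4-: Summing ligand charges against the −4 overall charge gives an oxidation state of +2 for chromium. Chromium is a group-6 element; Cr(II) is therefore d⁴. Isothiocyanate is a weak-field ligand for a first-row metal, so the complex is high-spin. The t₂g³e_g¹ (high-spin) configuration has an unevenly filled e_g set; the Jahn–Teller theorem predicts a tetragonal distortion (typically axial elongation) to lift the degeneracy.
[Cr(H2O)6]^3+: Ligand charges: water is neutral. With an overall charge of +3 the chromium centre must be in the +3 oxidation state. Chromium is a group-6 element; Cr(III) is therefore d³. The d³ configuration leaves the e_g set evenly filled (or empty) — no strong Jahn–Teller driving force.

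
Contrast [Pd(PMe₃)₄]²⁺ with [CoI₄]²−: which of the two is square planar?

[Pd(PMe₃)₄]²⁺

For [Pd(PMe₃)₄]²⁺: Ligand charges: trimethylphosphine is neutral. With an overall charge of +2 the palladium centre must be in the +2 oxidation state. Group 10 minus oxidation state 2 gives a d⁸ configuration. A 4d d⁸ ion has a large crystal-field splitting; square planar leaves the high-energy d_{x²−y²} orbital empty and maximises CFSE. → square planar.
For [CoI₄]²−: Ligand charges: each iodide is −1. With an overall charge of −2 the cobalt centre must be in the +2 oxidation state. Group 9 minus oxidation state 2 gives a d⁷ configuration. For a high-spin 3d d⁷ ion with weak-field ligands the small Δₜ gives little square-planar CFSE advantage, so four ligands adopt the sterically favoured tetrahedral geometry. → tetrahedral.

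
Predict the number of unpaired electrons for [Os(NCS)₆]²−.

Ligand charges: each isothiocyanate is −1. With an overall charge of −2 the osmium centre must be in the +4 oxidation state.
Osmium is a group-8 element; Os(IV) is therefore d⁴.
The spin state decides the count: a 5d ion has a large Δₒ and is invariably low-spin.
An octahedral low-spin d⁴ ion is t₂g⁴e_g⁰, giving 2 unpaired electrons.

2 unpaired electrons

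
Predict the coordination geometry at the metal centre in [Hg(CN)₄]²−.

Each cyanide is −1; balancing the −2 overall charge requires Hg(II).
Hg sits in group 12, so the d-electron count is 12 − 2 = 10.
With 4 monodentate ligands the coordination number is 4.
A d¹⁰ ion has no crystal-field stabilisation preference between square planar and tetrahedral, so four ligands adopt the sterically favoured tetrahedral geometry.

tetrahedral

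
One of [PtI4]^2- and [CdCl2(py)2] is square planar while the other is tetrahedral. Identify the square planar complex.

For [PtI4]^2-: Summing ligand charges against the −2 overall charge gives an oxidation state of +2 for platinum. Platinum is a group-10 element; Pt(II) is therefore d⁸. A 5d d⁸ ion has a large crystal-field splitting; square planar leaves the high-energy d_{x²−y²} orbital empty and maximises CFSE. → square planar.
For [CdCl2(py)2]: Summing ligand charges against the 0 overall charge gives an oxidation state of +2 for cadmium. Cd sits in group 12, so the d-electron count is 12 − 2 = 10. A d¹⁰ ion has no crystal-field stabilisation preference between square planar and tetrahedral, so four ligands adopt the sterically favoured tetrahedral geometry. → tetrahedral.

[PtI4]^2-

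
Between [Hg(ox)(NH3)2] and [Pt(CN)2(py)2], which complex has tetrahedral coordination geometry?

For [Hg(ox)(NH3)2]: Ligand charges: each oxalate is −2; ammonia is neutral. With an overall charge of 0 the mercury centre must be in the +2 oxidation state. Mercury is a group-12 element; Hg(II) is therefore d¹⁰. A d¹⁰ ion has no crystal-field stabilisation preference between square planar and tetrahedral, so four ligands adopt the sterically favoured tetrahedral geometry. → tetrahedral.
For [Pt(CN)2(py)2]: Summing ligand charges against the 0 overall charge gives an oxidation state of +2 for platinum. Group 10 minus oxidation state 2 gives a d⁸ configuration. A 5d d⁸ ion has a large crystal-field splitting; square planar leaves the high-energy d_{x²−y²} orbital empty and maximises CFSE. → square planar.

[Hg(ox)(NH3)2]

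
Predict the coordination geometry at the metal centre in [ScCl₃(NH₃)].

tetrahedral

Summing ligand charges against the 0 overall charge gives an oxidation state of +3 for scandium.
Group 3 minus oxidation state 3 gives a d⁰ configuration.
With 4 monodentate ligands the coordination number is 4.
A d⁰ ion has no crystal-field stabilisation preference between square planar and tetrahedral, so four ligands adopt the sterically favoured tetrahedral geometry.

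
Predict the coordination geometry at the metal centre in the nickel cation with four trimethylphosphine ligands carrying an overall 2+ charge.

Trimethylphosphine is neutral; balancing the +2 overall charge requires Ni(II).
Ni sits in group 10, so the d-electron count is 10 − 2 = 8.
With 4 monodentate ligands the coordination number is 4.
Trimethylphosphine is a strong-field ligand (high in the spectrochemical series).
A 3d d⁸ ion with strong-field ligands gains enough CFSE to favour square planar over tetrahedral.

square planar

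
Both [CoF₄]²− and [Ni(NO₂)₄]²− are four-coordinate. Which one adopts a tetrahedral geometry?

[CoF₄]²−

For [CoF₄]²−: Summing ligand charges against the −2 overall charge gives an oxidation state of +2 for cobalt. Group 9 minus oxidation state 2 gives a d⁷ configuration. For a high-spin 3d d⁷ ion with weak-field ligands the small Δₜ gives little square-planar CFSE advantage, so four ligands adopt the sterically favoured tetrahedral geometry. → tetrahedral.
For [Ni(NO₂)₄]²−: Summing ligand charges against the −2 overall charge gives an oxidation state of +2 for nickel. Group 10 minus oxidation state 2 gives a d⁸ configuration. Nitro (N-bound nitrite) is a strong-field ligand (high in the spectrochemical series). A 3d d⁸ ion with strong-field ligands gains enough CFSE to favour square planar over tetrahedral. → square planar.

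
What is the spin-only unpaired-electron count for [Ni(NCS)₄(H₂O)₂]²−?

Ligand charges: each isothiocyanate is −1; water is neutral. With an overall charge of −2 the nickel centre must be in the +2 oxidation state.
Nickel is a group-10 element; Ni(II) is therefore d⁸.
In an octahedral field the d⁸ configuration is t₂g⁶e_g² (only one arrangement possible), giving 2 unpaired electrons.

2 unpaired electrons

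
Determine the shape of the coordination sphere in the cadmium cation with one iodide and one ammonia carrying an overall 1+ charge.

Summing ligand charges against the +1 overall charge gives an oxidation state of +2 for cadmium.
Cadmium is a group-12 element; Cd(II) is therefore d¹⁰.
Coordination number: 2.
A d¹⁰ ion with only two ligands adopts a linear arrangement (sp hybridisation; no CFSE preference).

linear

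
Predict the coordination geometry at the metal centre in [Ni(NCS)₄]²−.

tetrahedral

Summing ligand charges against the −2 overall charge gives an oxidation state of +2 for nickel.
Nickel is a group-10 element; Ni(II) is therefore d⁸.
With 4 monodentate ligands the coordination number is 4.
Isothiocyanate is a weak-field ligand.
With weak-field ligands the CFSE gain from square planar is small, so a 3d d⁸ ion takes the sterically preferred tetrahedral geometry.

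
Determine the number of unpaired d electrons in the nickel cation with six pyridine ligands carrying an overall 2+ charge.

Ligand charges: pyridine is neutral. With an overall charge of +2 the nickel centre must be in the +2 oxidation state.
Group 10 minus oxidation state 2 gives a d⁸ configuration.
In an octahedral field the d⁸ configuration is t₂g⁶e_g² (only one arrangement possible), giving 2 unpaired electrons.

2 unpaired electrons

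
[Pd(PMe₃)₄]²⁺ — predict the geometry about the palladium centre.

square planar

Trimethylphosphine is neutral; balancing the +2 overall charge requires Pd(II).
Palladium is a group-10 element; Pd(II) is therefore d⁸.
With 4 monodentate ligands the coordination number is 4.
A 4d d⁸ ion has a large crystal-field splitting; square planar leaves the high-energy d_{x²−y²} orbital empty and maximises CFSE.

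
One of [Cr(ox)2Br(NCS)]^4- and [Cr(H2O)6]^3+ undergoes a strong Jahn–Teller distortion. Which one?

[Cr(ox)2Br(NCS)]^4-: Summing ligand charges against the −4 overall charge gives an oxidation state of +2 for chromium. Chromium is a group-6 element; Cr(II) is therefore d⁴. Bromide, isothiocyanate, and oxalate are weak-field ligands for a first-row metal, so the complex is high-spin. The t₂g³e_g¹ (high-spin) configuration has an unevenly filled e_g set; the Jahn–Teller theorem predicts a tetragonal distortion (typically axial elongation) to lift the degeneracy.
[Cr(H2O)6]^3+: Ligand charges: water is neutral. With an overall charge of +3 the chromium centre must be in the +3 oxidation state. Chromium is a group-6 element; Cr(III) is therefore d³. The d³ configuration leaves the e_g set evenly filled (or empty) — no strong Jahn–Teller driving force.

[Cr(ox)2Br(NCS)]^4-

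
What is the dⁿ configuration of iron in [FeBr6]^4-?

d6

Each bromide is −1; balancing the −4 overall charge requires Fe(II).
Fe sits in group 8, so the d-electron count is 8 − 2 = 6.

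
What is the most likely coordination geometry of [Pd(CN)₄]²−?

Each cyanide is −1; balancing the −2 overall charge requires Pd(II).
Group 10 minus oxidation state 2 gives a d⁸ configuration.
Coordination number: 4.
A 4d d⁸ ion has a large crystal-field splitting; square planar leaves the high-energy d_{x²−y²} orbital empty and maximises CFSE.

square planar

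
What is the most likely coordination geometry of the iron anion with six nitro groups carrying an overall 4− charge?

Summing ligand charges against the −4 overall charge gives an oxidation state of +2 for iron.
Fe sits in group 8, so the d-electron count is 8 − 2 = 6.
With 6 monodentate ligands the coordination number is 6.
Six donors around a single metal centre give an octahedral coordination sphere.

octahedral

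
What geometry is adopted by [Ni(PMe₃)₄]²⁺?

Trimethylphosphine is neutral; balancing the +2 overall charge requires Ni(II).
Ni sits in group 10, so the d-electron count is 10 − 2 = 8.
With 4 monodentate ligands the coordination number is 4.
Trimethylphosphine is a strong-field ligand (high in the spectrochemical series).
A 3d d⁸ ion with strong-field ligands gains enough CFSE to favour square planar over tetrahedral.

square planar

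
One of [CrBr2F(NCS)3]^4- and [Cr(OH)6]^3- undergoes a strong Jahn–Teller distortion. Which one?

[CrBr2F(NCS)3]^4-: Each bromide is −1; each fluoride is −1; each isothiocyanate is −1; balancing the −4 overall charge requires Cr(II). Group 6 minus oxidation state 2 gives a d⁴ configuration. Bromide, fluoride, and isothiocyanate are weak-field ligands for a first-row metal, so the complex is high-spin. The t₂g³e_g¹ (high-spin) configuration has an unevenly filled e_g set; the Jahn–Teller theorem predicts a tetragonal distortion (typically axial elongation) to lift the degeneracy.
[Cr(OH)6]^3-: Ligand charges: each hydroxide is −1. With an overall charge of −3 the chromium centre must be in the +3 oxidation state. Chromium is a group-6 element; Cr(III) is therefore d³. The d³ configuration leaves the e_g set evenly filled (or empty) — no strong Jahn–Teller driving force.

[CrBr2F(NCS)3]^4-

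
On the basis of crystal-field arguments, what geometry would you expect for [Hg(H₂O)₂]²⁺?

Summing ligand charges against the +2 overall charge gives an oxidation state of +2 for mercury.
Mercury is a group-12 element; Hg(II) is therefore d¹⁰.
Coordination number: 2.
A d¹⁰ ion with only two ligands adopts a linear arrangement (sp hybridisation; no CFSE preference).

linear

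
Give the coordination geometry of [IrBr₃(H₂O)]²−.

Summing ligand charges against the −2 overall charge gives an oxidation state of +1 for iridium.
Ir sits in group 9, so the d-electron count is 9 − 1 = 8.
Coordination number: 4.
A 5d d⁸ ion has a large crystal-field splitting; square planar leaves the high-energy d_{x²−y²} orbital empty and maximises CFSE.

square planar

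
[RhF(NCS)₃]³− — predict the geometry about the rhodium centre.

square planar

Summing ligand charges against the −3 overall charge gives an oxidation state of +1 for rhodium.
Rh sits in group 9, so the d-electron count is 9 − 1 = 8.
Coordination number: 4.
A 4d d⁸ ion has a large crystal-field splitting; square planar leaves the high-energy d_{x²−y²} orbital empty and maximises CFSE.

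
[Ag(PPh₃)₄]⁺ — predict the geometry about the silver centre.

tetrahedral

Summing ligand charges against the +1 overall charge gives an oxidation state of +1 for silver.
Ag sits in group 11, so the d-electron count is 11 − 1 = 10.
Coordination number: 4.
A d¹⁰ ion has no crystal-field stabilisation preference between square planar and tetrahedral, so four ligands adopt the sterically favoured tetrahedral geometry.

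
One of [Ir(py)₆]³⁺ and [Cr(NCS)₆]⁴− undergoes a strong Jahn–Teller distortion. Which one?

[Ir(py)₆]³⁺: Pyridine is neutral; balancing the +3 overall charge requires Ir(III). Group 9 minus oxidation state 3 gives a d⁶ configuration. A 5d ion has a large Δₒ and is invariably low-spin. The d⁶ configuration leaves the e_g set evenly filled (or empty) — no strong Jahn–Teller driving force.
[Cr(NCS)₆]⁴−: Ligand charges: each isothiocyanate is −1. With an overall charge of −4 the chromium centre must be in the +2 oxidation state. Cr sits in group 6, so the d-electron count is 6 − 2 = 4. Isothiocyanate is a weak-field ligand for a first-row metal, so the complex is high-spin. The t₂g³e_g¹ (high-spin) configuration has an unevenly filled e_g set; the Jahn–Teller theorem predicts a tetragonal distortion (typically axial elongation) to lift the degeneracy.

[Cr(NCS)₆]⁴−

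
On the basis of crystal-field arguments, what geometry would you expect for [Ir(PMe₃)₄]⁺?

square planar

Trimethylphosphine is neutral; balancing the +1 overall charge requires Ir(I).
Ir sits in group 9, so the d-electron count is 9 − 1 = 8.
Coordination number: 4.
A 5d d⁸ ion has a large crystal-field splitting; square planar leaves the high-energy d_{x²−y²} orbital empty and maximises CFSE.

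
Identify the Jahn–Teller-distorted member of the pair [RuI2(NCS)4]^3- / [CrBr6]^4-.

[CrBr6]^4-

[RuI2(NCS)4]^3-: Ligand charges: each iodide is −1; each isothiocyanate is −1. With an overall charge of −3 the ruthenium centre must be in the +3 oxidation state. Ruthenium is a group-8 element; Ru(III) is therefore d⁵. A 4d ion has a large Δₒ and is invariably low-spin. The d⁵ configuration leaves the e_g set evenly filled (or empty) — no strong Jahn–Teller driving force.
[CrBr6]^4-: Ligand charges: each bromide is −1. With an overall charge of −4 the chromium centre must be in the +2 oxidation state. Cr sits in group 6, so the d-electron count is 6 − 2 = 4. Bromide is a weak-field ligand for a first-row metal, so the complex is high-spin. The t₂g³e_g¹ (high-spin) configuration has an unevenly filled e_g set; the Jahn–Teller theorem predicts a tetragonal distortion (typically axial elongation) to lift the degeneracy.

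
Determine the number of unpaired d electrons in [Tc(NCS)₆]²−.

3 unpaired electrons

Each isothiocyanate is −1; balancing the −2 overall charge requires Tc(IV).
Technetium is a group-7 element; Tc(IV) is therefore d³.
In an octahedral field the d³ configuration is t₂g³e_g⁰ (only one arrangement possible), giving 3 unpaired electrons.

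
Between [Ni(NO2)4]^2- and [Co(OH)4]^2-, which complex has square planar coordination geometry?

[Ni(NO2)4]^2-

For [Ni(NO2)4]^2-: Each nitro (N-bound nitrite) is −1; balancing the −2 overall charge requires Ni(II). Ni sits in group 10, so the d-electron count is 10 − 2 = 8. Nitro (N-bound nitrite) is a strong-field ligand (high in the spectrochemical series). A 3d d⁸ ion with strong-field ligands gains enough CFSE to favour square planar over tetrahedral. → square planar.
For [Co(OH)4]^2-: Each hydroxide is −1; balancing the −2 overall charge requires Co(II). Co sits in group 9, so the d-electron count is 9 − 2 = 7. For a high-spin 3d d⁷ ion with weak-field ligands the small Δₜ gives little square-planar CFSE advantage, so four ligands adopt the sterically favoured tetrahedral geometry. → tetrahedral.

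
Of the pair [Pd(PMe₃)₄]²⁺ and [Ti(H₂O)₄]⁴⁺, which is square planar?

[Pd(PMe₃)₄]²⁺

For [Pd(PMe₃)₄]²⁺: Ligand charges: trimethylphosphine is neutral. With an overall charge of +2 the palladium centre must be in the +2 oxidation state. Group 10 minus oxidation state 2 gives a d⁸ configuration. A 4d d⁸ ion has a large crystal-field splitting; square planar leaves the high-energy d_{x²−y²} orbital empty and maximises CFSE. → square planar.
For [Ti(H₂O)₄]⁴⁺: Water is neutral; balancing the +4 overall charge requires Ti(IV). Ti sits in group 4, so the d-electron count is 4 − 4 = 0. A d⁰ ion has no crystal-field stabilisation preference between square planar and tetrahedral, so four ligands adopt the sterically favoured tetrahedral geometry. → tetrahedral.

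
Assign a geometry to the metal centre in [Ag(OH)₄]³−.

Each hydroxide is −1; balancing the −3 overall charge requires Ag(I).
Silver is a group-11 element; Ag(I) is therefore d¹⁰.
With 4 monodentate ligands the coordination number is 4.
A d¹⁰ ion has no crystal-field stabilisation preference between square planar and tetrahedral, so four ligands adopt the sterically favoured tetrahedral geometry.

tetrahedral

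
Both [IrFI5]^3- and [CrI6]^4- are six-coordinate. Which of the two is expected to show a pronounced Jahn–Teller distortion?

[CrI6]^4-

[IrFI5]^3-: Ligand charges: each fluoride is −1; each iodide is −1. With an overall charge of −3 the iridium centre must be in the +3 oxidation state. Iridium is a group-9 element; Ir(III) is therefore d⁶. A 5d ion has a large Δₒ and is invariably low-spin. The d⁶ configuration leaves the e_g set evenly filled (or empty) — no strong Jahn–Teller driving force.
[CrI6]^4-: Each iodide is −1; balancing the −4 overall charge requires Cr(II). Cr sits in group 6, so the d-electron count is 6 − 2 = 4. Iodide is a weak-field ligand for a first-row metal, so the complex is high-spin. The t₂g³e_g¹ (high-spin) configuration has an unevenly filled e_g set; the Jahn–Teller theorem predicts a tetragonal distortion (typically axial elongation) to lift the degeneracy.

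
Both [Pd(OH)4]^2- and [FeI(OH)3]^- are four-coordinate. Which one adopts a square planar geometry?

[Pd(OH)4]^2-

For [Pd(OH)4]^2-: Summing ligand charges against the −2 overall charge gives an oxidation state of +2 for palladium. Pd sits in group 10, so the d-electron count is 10 − 2 = 8. A 4d d⁸ ion has a large crystal-field splitting; square planar leaves the high-energy d_{x²−y²} orbital empty and maximises CFSE. → square planar.
For [FeI(OH)3]^-: Each iodide is −1; each hydroxide is −1; balancing the −1 overall charge requires Fe(III). Fe sits in group 8, so the d-electron count is 8 − 3 = 5. A high-spin d⁵ ion has zero CFSE in either geometry, so four ligands adopt the sterically favoured tetrahedral geometry. → tetrahedral.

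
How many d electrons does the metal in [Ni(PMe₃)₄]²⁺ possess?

d⁸

Trimethylphosphine is neutral; balancing the +2 overall charge requires Ni(II).
Nickel is a group-10 element; Ni(II) is therefore d⁸.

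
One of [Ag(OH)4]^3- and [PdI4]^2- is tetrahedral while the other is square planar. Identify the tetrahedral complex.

For [Ag(OH)4]^3-: Summing ligand charges against the −3 overall charge gives an oxidation state of +1 for silver. Ag sits in group 11, so the d-electron count is 11 − 1 = 10. A d¹⁰ ion has no crystal-field stabilisation preference between square planar and tetrahedral, so four ligands adopt the sterically favoured tetrahedral geometry. → tetrahedral.
For [PdI4]^2-: Ligand charges: each iodide is −1. With an overall charge of −2 the palladium centre must be in the +2 oxidation state. Pd sits in group 10, so the d-electron count is 10 − 2 = 8. A 4d d⁸ ion has a large crystal-field splitting; square planar leaves the high-energy d_{x²−y²} orbital empty and maximises CFSE. → square planar.

[Ag(OH)4]^3-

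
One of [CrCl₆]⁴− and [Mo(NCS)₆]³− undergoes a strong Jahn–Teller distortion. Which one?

[CrCl₆]⁴−: Ligand charges: each chloride is −1. With an overall charge of −4 the chromium centre must be in the +2 oxidation state. Chromium is a group-6 element; Cr(II) is therefore d⁴. Chloride is a weak-field ligand for a first-row metal, so the complex is high-spin. The t₂g³e_g¹ (high-spin) configuration has an unevenly filled e_g set; the Jahn–Teller theorem predicts a tetragonal distortion (typically axial elongation) to lift the degeneracy.
[Mo(NCS)₆]³−: Ligand charges: each isothiocyanate is −1. With an overall charge of −3 the molybdenum centre must be in the +3 oxidation state. Mo sits in group 6, so the d-electron count is 6 − 3 = 3. The d³ configuration leaves the e_g set evenly filled (or empty) — no strong Jahn–Teller driving force.

[CrCl₆]⁴−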